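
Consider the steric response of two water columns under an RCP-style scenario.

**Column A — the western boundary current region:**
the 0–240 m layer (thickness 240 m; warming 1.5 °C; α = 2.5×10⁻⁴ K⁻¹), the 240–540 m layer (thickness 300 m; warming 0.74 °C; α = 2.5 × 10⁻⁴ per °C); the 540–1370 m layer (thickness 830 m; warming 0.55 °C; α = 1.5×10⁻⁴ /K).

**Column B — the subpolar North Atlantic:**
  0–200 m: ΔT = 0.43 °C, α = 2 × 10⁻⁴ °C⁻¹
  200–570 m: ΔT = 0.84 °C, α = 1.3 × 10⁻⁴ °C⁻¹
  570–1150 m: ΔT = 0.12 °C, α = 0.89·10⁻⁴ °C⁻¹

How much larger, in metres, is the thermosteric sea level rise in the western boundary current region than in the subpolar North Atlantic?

0.150 m

A 0–240 m: 2.5×10⁻⁴ × 240 × 1.5 = 0.09000 m
A 0.74 × 2.5×10⁻⁴ × 300 = 0.05550 m
A 540–1370 m: 0.55 × 830 × 1.5×10⁻⁴ = 0.068475 m
A total: 0.213975 m
B 2×10⁻⁴ × 0.43 × 200 = 0.01720 m
B Layer 2: 0.84 × 1.3×10⁻⁴ × 370 = 0.040404 m
B 0.89×10⁻⁴ × 580 × 0.12 = 0.0061944 m
B total: 0.0637984 m
Difference: 0.213975 − 0.0637984 = 0.1501766 m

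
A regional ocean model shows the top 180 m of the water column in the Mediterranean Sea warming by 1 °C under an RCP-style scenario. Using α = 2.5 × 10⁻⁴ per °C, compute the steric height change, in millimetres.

Δh = αΔT·H = 2.5×10⁻⁴ × 1 × 180 = 0.04500 m

about 45.0 mm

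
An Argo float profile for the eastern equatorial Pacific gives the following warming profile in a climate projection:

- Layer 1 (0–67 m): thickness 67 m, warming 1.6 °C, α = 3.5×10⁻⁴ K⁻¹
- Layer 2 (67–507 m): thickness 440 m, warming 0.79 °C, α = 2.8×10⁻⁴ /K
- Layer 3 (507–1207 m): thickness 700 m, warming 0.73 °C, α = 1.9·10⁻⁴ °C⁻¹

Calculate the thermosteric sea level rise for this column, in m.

Δh = 0.232 m

3.5×10⁻⁴ × 67 × 1.6 = 0.03752 m
67–507 m: 2.8×10⁻⁴ × 440 × 0.79 = 0.097328 m
Layer 3: 0.73 × 700 × 1.9×10⁻⁴ = 0.09709 m
Δh = 0.03752 + 0.097328 + 0.09709 = 0.231938 m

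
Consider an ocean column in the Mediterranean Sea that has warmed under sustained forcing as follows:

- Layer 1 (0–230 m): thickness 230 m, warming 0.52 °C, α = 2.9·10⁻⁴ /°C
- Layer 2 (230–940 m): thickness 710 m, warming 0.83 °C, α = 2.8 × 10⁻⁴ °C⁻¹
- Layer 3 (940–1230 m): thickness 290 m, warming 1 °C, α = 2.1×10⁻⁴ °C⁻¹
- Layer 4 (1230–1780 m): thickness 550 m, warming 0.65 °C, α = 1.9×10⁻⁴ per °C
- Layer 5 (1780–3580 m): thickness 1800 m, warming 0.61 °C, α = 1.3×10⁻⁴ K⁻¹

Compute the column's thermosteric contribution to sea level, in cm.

Layer 1: 0.52 × 2.9×10⁻⁴ × 230 = 0.034684 m
Layer 2: 0.83 × 2.8×10⁻⁴ × 710 = 0.165004 m
940–1230 m: 1 × 2.1×10⁻⁴ × 290 = 0.06090 m
1230–1780 m: 550 × 1.9×10⁻⁴ × 0.65 = 0.067925 m
1800 × 0.61 × 1.3×10⁻⁴ = 0.14274 m
Δh = 0.034684 + 0.165004 + 0.06090 + 0.067925 + 0.14274 = 0.471253 m ≈ 47.1 cm

Δh ≈ 47.1 cm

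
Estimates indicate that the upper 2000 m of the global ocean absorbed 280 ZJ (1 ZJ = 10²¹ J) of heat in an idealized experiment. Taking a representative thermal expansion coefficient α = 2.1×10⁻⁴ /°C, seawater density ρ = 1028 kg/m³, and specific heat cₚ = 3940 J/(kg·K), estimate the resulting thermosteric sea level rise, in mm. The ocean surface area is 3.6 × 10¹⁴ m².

Per unit area: Q = 280×10²¹ / (3.6×10¹⁴) ≈ 7.778×10⁸ J/m²
Δh = αQ/(ρcₚ) = 2.1×10⁻⁴ × 7.778×10⁸ / (1028 × 3940) ≈ 0.040327 m

Δh = 40.3 mm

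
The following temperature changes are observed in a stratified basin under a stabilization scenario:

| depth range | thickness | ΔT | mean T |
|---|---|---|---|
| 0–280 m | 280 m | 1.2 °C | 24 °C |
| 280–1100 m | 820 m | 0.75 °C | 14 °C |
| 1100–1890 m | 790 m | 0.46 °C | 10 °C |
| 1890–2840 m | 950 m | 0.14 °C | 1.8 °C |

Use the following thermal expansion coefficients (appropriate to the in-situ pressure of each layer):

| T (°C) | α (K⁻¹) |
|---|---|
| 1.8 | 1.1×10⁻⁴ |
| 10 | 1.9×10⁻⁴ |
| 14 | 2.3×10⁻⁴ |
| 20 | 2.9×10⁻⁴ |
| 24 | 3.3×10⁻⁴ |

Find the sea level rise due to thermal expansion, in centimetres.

Δh ≈ 33.6 cm

Layer 1 at 24 °C → α = 3.3×10⁻⁴ K⁻¹
Layer 2 at 14 °C → α = 2.3×10⁻⁴ K⁻¹
Layer 3 at 10 °C → α = 1.9×10⁻⁴ K⁻¹
Layer 4 at 1.8 °C → α = 1.1×10⁻⁴ K⁻¹
Layer 1: 1.2 × 280 × 3.3×10⁻⁴ = 0.11088 m
280–1100 m: 0.75 × 820 × 2.3×10⁻⁴ = 0.14145 m
790 × 0.46 × 1.9×10⁻⁴ = 0.069046 m
Layer 4: 1.1×10⁻⁴ × 950 × 0.14 = 0.01463 m
Δh = 0.11088 + 0.14145 + 0.069046 + 0.01463 = 0.336006 m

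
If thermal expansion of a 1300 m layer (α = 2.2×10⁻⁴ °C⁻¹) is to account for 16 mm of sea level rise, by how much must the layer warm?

0.0559 °C

ΔT = Δh/(αH) = 0.016 / (2.2×10⁻⁴ × 1300) ≈ 0.05594 °C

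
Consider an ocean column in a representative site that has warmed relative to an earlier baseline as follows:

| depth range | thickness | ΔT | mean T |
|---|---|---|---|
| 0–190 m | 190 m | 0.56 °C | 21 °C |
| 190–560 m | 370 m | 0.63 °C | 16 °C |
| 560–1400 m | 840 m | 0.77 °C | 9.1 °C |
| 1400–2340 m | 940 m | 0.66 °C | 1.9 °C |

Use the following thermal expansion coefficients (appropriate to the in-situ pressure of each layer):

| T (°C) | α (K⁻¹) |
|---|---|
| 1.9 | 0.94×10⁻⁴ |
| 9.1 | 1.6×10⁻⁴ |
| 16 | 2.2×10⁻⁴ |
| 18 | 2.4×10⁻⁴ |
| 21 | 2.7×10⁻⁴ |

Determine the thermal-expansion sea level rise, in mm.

Layer 1 at 21 °C → α = 2.7×10⁻⁴ K⁻¹
Layer 2 at 16 °C → α = 2.2×10⁻⁴ K⁻¹
Layer 3 at 9.1 °C → α = 1.6×10⁻⁴ K⁻¹
Layer 4 at 1.9 °C → α = 0.94×10⁻⁴ K⁻¹
0–190 m: 2.7×10⁻⁴ × 0.56 × 190 = 0.028728 m
370 × 0.63 × 2.2×10⁻⁴ = 0.051282 m
Layer 3: 0.77 × 840 × 1.6×10⁻⁴ = 0.103488 m
Layer 4: 940 × 0.94×10⁻⁴ × 0.66 = 0.0583176 m
Δh = 0.028728 + 0.051282 + 0.103488 + 0.0583176 = 0.2418156 m

about 240 mm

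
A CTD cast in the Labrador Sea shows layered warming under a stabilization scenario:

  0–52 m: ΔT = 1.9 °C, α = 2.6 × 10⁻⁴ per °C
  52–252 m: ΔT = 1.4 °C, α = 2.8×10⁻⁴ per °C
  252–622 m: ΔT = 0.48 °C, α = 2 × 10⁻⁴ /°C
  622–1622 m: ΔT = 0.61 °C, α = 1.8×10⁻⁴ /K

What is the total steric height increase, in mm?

1.9 × 2.6×10⁻⁴ × 52 = 0.025688 m
52–252 m: 2.8×10⁻⁴ × 1.4 × 200 = 0.07840 m
370 × 0.48 × 2×10⁻⁴ = 0.03552 m
Layer 4: 0.61 × 1.8×10⁻⁴ × 1000 = 0.10980 m
Δh = 0.025688 + 0.07840 + 0.03552 + 0.10980 = 0.249408 m

Δh ≈ 250 mm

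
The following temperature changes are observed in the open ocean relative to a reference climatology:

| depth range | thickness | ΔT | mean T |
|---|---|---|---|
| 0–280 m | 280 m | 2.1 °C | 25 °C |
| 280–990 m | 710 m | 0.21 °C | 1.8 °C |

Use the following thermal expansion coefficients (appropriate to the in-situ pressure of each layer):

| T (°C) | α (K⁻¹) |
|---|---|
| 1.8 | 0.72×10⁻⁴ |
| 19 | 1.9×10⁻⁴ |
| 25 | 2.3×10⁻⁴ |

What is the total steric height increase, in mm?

Layer 1 at 25 °C → α = 2.3×10⁻⁴ K⁻¹
Layer 2 at 1.8 °C → α = 0.72×10⁻⁴ K⁻¹
280 × 2.1 × 2.3×10⁻⁴ = 0.13524 m
280–990 m: 710 × 0.21 × 0.72×10⁻⁴ = 0.0107352 m
Δh = 0.13524 + 0.0107352 = 0.1459752 m

about 146 mm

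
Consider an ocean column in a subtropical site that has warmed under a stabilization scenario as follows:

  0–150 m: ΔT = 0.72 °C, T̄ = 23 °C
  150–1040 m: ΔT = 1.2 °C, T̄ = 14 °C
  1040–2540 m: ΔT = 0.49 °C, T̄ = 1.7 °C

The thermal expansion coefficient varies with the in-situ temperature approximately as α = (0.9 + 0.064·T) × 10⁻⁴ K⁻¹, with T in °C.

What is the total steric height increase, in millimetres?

about 292 mm

Layer 1: α = (0.9 + 0.064×23)×10⁻⁴ = 2.372×10⁻⁴ K⁻¹
Layer 2: α = (0.9 + 0.064×14)×10⁻⁴ = 1.796×10⁻⁴ K⁻¹
Layer 3: α = (0.9 + 0.064×1.7)×10⁻⁴ = 1.0088×10⁻⁴ K⁻¹
Layer 1: 0.72 × 150 × 2.372×10⁻⁴ = 0.0256176 m
Layer 2: 890 × 1.796×10⁻⁴ × 1.2 = 0.1918128 m
Layer 3: 0.49 × 1500 × 1.0088×10⁻⁴ = 0.0741468 m
Δh = 0.0256176 + 0.1918128 + 0.0741468 = 0.2915772 m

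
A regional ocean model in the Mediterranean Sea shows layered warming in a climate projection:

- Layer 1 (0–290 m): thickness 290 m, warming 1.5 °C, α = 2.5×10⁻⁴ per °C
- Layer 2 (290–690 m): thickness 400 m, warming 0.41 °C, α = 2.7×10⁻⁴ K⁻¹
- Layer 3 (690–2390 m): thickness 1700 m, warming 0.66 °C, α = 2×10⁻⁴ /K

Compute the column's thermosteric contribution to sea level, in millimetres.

377 mm of thermosteric rise

1.5 × 290 × 2.5×10⁻⁴ = 0.10875 m
290–690 m: 400 × 2.7×10⁻⁴ × 0.41 = 0.04428 m
Layer 3: 2×10⁻⁴ × 1700 × 0.66 = 0.22440 m
Δh = 0.10875 + 0.04428 + 0.22440 = 0.37743 m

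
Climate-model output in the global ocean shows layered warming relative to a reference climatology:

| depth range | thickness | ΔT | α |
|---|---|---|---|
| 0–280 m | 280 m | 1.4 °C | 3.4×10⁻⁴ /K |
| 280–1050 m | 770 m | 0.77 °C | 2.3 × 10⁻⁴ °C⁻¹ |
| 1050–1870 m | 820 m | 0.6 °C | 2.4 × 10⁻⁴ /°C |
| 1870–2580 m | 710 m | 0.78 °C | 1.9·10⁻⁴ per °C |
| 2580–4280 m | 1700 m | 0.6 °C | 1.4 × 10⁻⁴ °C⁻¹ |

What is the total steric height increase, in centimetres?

Layer 1: 1.4 × 280 × 3.4×10⁻⁴ = 0.13328 m
280–1050 m: 770 × 0.77 × 2.3×10⁻⁴ = 0.136367 m
2.4×10⁻⁴ × 0.6 × 820 = 0.11808 m
Layer 4: 710 × 0.78 × 1.9×10⁻⁴ = 0.105222 m
Layer 5: 0.6 × 1.4×10⁻⁴ × 1700 = 0.14280 m
Δh = 0.13328 + 0.136367 + 0.11808 + 0.105222 + 0.14280 = 0.635749 m

63.6 cm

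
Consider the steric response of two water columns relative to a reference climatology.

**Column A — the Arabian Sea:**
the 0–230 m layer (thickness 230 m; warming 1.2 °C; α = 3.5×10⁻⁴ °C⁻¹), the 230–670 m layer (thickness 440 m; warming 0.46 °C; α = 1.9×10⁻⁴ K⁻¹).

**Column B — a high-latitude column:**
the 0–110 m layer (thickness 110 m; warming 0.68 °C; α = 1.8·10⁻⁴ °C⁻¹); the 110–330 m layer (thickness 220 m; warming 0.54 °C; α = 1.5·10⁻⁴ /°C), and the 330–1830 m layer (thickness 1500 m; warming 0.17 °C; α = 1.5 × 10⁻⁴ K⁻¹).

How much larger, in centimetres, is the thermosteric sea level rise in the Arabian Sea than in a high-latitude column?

A 1.2 × 3.5×10⁻⁴ × 230 = 0.09660 m
A 230–670 m: 1.9×10⁻⁴ × 440 × 0.46 = 0.038456 m
A total: 0.135056 m
B 0–110 m: 1.8×10⁻⁴ × 0.68 × 110 = 0.013464 m
B Layer 2: 220 × 0.54 × 1.5×10⁻⁴ = 0.01782 m
B 0.17 × 1.5×10⁻⁴ × 1500 = 0.03825 m
B total: 0.069534 m
Difference: 0.135056 − 0.069534 = 0.065522 m

6.55 cm larger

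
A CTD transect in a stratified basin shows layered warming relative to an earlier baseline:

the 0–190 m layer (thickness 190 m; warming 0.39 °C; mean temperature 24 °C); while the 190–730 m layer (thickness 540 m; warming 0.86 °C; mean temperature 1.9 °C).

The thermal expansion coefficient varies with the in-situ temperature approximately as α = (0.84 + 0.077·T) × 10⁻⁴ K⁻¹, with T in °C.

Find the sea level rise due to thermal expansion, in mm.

Δh ≈ 65.7 mm

Layer 1: α = (0.84 + 0.077×24)×10⁻⁴ = 2.688×10⁻⁴ K⁻¹
Layer 2: α = (0.84 + 0.077×1.9)×10⁻⁴ = 0.9863×10⁻⁴ K⁻¹
0.39 × 190 × 2.688×10⁻⁴ = 0.01991808 m
190–730 m: 0.86 × 540 × 0.9863×10⁻⁴ = 0.045803772 m
Δh = 0.01991808 + 0.045803772 = 0.065721852 m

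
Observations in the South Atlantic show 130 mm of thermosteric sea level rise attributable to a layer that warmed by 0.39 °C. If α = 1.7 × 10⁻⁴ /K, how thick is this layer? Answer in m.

1960 m

H = Δh/(αΔT) = 0.13 / (1.7×10⁻⁴ × 0.39) ≈ 1961 m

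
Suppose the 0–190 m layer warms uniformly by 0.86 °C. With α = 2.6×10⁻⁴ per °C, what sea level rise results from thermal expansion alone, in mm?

Δh = αΔT·H = 2.6×10⁻⁴ × 0.86 × 190 = 0.042484 m

Δh = 42 mm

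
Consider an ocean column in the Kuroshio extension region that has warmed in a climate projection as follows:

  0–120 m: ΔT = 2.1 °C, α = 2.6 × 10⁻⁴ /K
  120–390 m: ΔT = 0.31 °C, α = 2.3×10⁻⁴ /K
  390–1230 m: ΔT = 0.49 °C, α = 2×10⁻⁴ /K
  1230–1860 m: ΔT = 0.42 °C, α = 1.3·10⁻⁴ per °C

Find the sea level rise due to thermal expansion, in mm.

Δh = 201 mm

2.6×10⁻⁴ × 120 × 2.1 = 0.06552 m
120–390 m: 270 × 0.31 × 2.3×10⁻⁴ = 0.019251 m
Layer 3: 840 × 2×10⁻⁴ × 0.49 = 0.08232 m
1230–1860 m: 630 × 0.42 × 1.3×10⁻⁴ = 0.034398 m
Δh = 0.06552 + 0.019251 + 0.08232 + 0.034398 = 0.201489 m ≈ 201 mm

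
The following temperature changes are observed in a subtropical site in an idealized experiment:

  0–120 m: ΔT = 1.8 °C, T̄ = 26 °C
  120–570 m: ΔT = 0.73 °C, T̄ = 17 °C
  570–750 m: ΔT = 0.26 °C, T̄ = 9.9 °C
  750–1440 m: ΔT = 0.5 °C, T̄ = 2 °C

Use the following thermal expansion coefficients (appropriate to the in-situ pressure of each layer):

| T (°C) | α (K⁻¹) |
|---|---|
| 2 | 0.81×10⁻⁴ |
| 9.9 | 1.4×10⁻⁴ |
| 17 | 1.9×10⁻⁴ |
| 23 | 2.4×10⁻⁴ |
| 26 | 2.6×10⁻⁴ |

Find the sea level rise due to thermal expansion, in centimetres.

Layer 1 at 26 °C → α = 2.6×10⁻⁴ K⁻¹
Layer 2 at 17 °C → α = 1.9×10⁻⁴ K⁻¹
Layer 3 at 9.9 °C → α = 1.4×10⁻⁴ K⁻¹
Layer 4 at 2 °C → α = 0.81×10⁻⁴ K⁻¹
Layer 1: 2.6×10⁻⁴ × 1.8 × 120 = 0.05616 m
120–570 m: 450 × 1.9×10⁻⁴ × 0.73 = 0.062415 m
570–750 m: 180 × 1.4×10⁻⁴ × 0.26 = 0.006552 m
Layer 4: 0.81×10⁻⁴ × 0.5 × 690 = 0.027945 m
Δh = 0.05616 + 0.062415 + 0.006552 + 0.027945 = 0.153072 m ≈ 15.3 cm

about 15.3 cm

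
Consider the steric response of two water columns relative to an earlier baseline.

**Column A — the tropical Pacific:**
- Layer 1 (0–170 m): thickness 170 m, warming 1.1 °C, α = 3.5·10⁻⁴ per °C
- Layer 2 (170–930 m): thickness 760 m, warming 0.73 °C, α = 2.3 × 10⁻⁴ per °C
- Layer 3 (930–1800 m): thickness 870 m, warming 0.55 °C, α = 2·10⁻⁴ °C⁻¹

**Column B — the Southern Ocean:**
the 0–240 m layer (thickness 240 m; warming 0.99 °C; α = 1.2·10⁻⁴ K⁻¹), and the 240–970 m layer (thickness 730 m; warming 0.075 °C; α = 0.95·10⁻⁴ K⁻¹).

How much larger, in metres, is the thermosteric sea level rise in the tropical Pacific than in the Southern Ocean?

A Layer 1: 3.5×10⁻⁴ × 1.1 × 170 = 0.06545 m
A Layer 2: 0.73 × 2.3×10⁻⁴ × 760 = 0.127604 m
A 930–1800 m: 0.55 × 870 × 2×10⁻⁴ = 0.09570 m
A total: 0.288754 m
B 0–240 m: 240 × 1.2×10⁻⁴ × 0.99 = 0.028512 m
B 0.95×10⁻⁴ × 730 × 0.075 = 0.00520125 m
B total: 0.03371325 m
Difference: 0.288754 − 0.03371325 = 0.25504075 m

0.26 m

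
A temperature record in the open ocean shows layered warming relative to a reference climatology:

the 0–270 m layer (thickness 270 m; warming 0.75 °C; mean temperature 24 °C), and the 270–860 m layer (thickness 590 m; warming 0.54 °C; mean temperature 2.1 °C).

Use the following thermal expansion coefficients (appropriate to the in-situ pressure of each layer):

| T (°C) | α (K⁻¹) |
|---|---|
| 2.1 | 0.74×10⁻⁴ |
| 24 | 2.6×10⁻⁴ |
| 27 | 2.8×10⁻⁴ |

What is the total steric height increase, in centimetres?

Δh = 7.62 cm

Layer 1 at 24 °C → α = 2.6×10⁻⁴ K⁻¹
Layer 2 at 2.1 °C → α = 0.74×10⁻⁴ K⁻¹
Layer 1: 270 × 2.6×10⁻⁴ × 0.75 = 0.05265 m
590 × 0.54 × 0.74×10⁻⁴ = 0.0235764 m
Δh = 0.05265 + 0.0235764 = 0.0762264 m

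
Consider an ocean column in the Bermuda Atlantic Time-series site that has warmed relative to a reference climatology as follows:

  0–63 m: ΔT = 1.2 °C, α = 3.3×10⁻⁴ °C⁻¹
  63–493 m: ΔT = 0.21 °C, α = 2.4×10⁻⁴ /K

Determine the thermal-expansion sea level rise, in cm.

0–63 m: 63 × 3.3×10⁻⁴ × 1.2 = 0.024948 m
63–493 m: 2.4×10⁻⁴ × 0.21 × 430 = 0.021672 m
Δh = 0.024948 + 0.021672 = 0.04662 m ≈ 4.66 cm

4.66 cm of thermosteric rise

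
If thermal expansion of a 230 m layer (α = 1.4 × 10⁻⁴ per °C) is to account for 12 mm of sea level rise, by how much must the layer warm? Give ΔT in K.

ΔT = Δh/(αH) = 0.012 / (1.4×10⁻⁴ × 230) ≈ 0.3727 K

about 0.373 K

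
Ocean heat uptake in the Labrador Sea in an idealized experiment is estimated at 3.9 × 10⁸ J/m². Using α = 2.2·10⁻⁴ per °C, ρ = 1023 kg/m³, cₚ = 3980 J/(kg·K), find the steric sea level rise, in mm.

Δh = 21.1 mm

Δh = αQ/(ρcₚ) = 2.2×10⁻⁴ × 3.9×10⁸ / (1023 × 3980) ≈ 0.021073 m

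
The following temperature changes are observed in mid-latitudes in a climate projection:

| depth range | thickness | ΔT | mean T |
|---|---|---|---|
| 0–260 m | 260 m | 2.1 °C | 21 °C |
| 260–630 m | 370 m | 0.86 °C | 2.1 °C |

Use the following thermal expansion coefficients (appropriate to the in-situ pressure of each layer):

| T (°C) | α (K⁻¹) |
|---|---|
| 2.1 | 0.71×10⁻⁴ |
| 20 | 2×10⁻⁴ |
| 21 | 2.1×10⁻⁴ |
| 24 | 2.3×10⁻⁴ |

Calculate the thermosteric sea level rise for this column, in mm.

Layer 1 at 21 °C → α = 2.1×10⁻⁴ K⁻¹
Layer 2 at 2.1 °C → α = 0.71×10⁻⁴ K⁻¹
260 × 2.1 × 2.1×10⁻⁴ = 0.11466 m
260–630 m: 370 × 0.86 × 0.71×10⁻⁴ = 0.0225922 m
Δh = 0.11466 + 0.0225922 = 0.1372522 m

137 mm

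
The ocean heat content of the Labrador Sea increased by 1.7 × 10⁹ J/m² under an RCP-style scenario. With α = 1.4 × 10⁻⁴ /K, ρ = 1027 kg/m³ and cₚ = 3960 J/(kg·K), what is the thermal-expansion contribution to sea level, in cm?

Δh ≈ 5.85 cm

Δh = αQ/(ρcₚ) = 1.4×10⁻⁴ × 1.7×10⁹ / (1027 × 3960) ≈ 0.058521 m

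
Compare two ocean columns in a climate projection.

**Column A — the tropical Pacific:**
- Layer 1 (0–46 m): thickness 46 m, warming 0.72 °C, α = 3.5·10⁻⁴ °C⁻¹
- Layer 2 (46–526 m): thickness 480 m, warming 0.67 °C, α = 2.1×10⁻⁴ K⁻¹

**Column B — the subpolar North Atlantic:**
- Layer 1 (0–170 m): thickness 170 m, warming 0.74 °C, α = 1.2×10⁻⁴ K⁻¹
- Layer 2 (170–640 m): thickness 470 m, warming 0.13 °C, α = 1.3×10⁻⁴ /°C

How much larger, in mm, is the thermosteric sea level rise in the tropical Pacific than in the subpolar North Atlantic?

56 mm

A Layer 1: 46 × 3.5×10⁻⁴ × 0.72 = 0.011592 m
A 2.1×10⁻⁴ × 480 × 0.67 = 0.067536 m
A total: 0.079128 m
B Layer 1: 170 × 1.2×10⁻⁴ × 0.74 = 0.015096 m
B Layer 2: 0.13 × 470 × 1.3×10⁻⁴ = 0.007943 m
B total: 0.023039 m
Difference: 0.079128 − 0.023039 = 0.056089 m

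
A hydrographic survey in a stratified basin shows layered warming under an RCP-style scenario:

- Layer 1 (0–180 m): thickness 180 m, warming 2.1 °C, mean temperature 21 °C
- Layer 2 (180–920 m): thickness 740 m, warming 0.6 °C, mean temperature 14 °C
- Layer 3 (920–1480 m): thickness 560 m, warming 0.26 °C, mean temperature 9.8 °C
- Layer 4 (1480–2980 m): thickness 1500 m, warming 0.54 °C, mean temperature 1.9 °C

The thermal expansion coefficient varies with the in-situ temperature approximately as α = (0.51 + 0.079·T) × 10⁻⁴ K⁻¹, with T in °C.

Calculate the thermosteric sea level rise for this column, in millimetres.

Layer 1: α = (0.51 + 0.079×21)×10⁻⁴ = 2.169×10⁻⁴ K⁻¹
Layer 2: α = (0.51 + 0.079×14)×10⁻⁴ = 1.616×10⁻⁴ K⁻¹
Layer 3: α = (0.51 + 0.079×9.8)×10⁻⁴ = 1.2842×10⁻⁴ K⁻¹
Layer 4: α = (0.51 + 0.079×1.9)×10⁻⁴ = 0.6601×10⁻⁴ K⁻¹
2.169×10⁻⁴ × 180 × 2.1 = 0.0819882 m
180–920 m: 0.6 × 1.616×10⁻⁴ × 740 = 0.0717504 m
560 × 1.2842×10⁻⁴ × 0.26 = 0.018697952 m
1480–2980 m: 1500 × 0.6601×10⁻⁴ × 0.54 = 0.0534681 m
Δh = 0.0819882 + 0.0717504 + 0.018697952 + 0.0534681 = 0.225904652 m ≈ 230 mm

about 230 mm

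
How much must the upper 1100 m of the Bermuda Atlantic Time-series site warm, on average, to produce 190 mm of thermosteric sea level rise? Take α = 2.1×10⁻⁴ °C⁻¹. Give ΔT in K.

ΔT = Δh/(αH) = 0.19 / (2.1×10⁻⁴ × 1100) ≈ 0.8225 K

ΔT ≈ 0.82 K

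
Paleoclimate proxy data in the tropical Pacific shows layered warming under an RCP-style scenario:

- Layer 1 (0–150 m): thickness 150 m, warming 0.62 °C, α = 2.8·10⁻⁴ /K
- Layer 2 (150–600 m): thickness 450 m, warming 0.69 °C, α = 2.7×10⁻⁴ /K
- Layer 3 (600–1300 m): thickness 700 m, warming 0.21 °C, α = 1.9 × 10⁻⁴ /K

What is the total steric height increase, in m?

Layer 1: 0.62 × 2.8×10⁻⁴ × 150 = 0.02604 m
150–600 m: 450 × 0.69 × 2.7×10⁻⁴ = 0.083835 m
Layer 3: 1.9×10⁻⁴ × 0.21 × 700 = 0.02793 m
Δh = 0.02604 + 0.083835 + 0.02793 = 0.137805 m ≈ 0.138 m

0.138 m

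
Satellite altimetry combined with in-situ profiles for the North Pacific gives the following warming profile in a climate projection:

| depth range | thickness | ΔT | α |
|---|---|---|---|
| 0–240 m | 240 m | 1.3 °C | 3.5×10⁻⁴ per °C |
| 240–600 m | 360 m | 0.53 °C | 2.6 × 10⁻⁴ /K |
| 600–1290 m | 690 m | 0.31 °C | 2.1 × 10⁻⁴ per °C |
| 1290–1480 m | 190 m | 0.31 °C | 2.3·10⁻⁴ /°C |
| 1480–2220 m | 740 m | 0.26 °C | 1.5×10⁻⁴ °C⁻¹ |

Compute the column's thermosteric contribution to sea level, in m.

about 0.246 m

Layer 1: 1.3 × 3.5×10⁻⁴ × 240 = 0.10920 m
240–600 m: 2.6×10⁻⁴ × 0.53 × 360 = 0.049608 m
600–1290 m: 690 × 2.1×10⁻⁴ × 0.31 = 0.044919 m
Layer 4: 190 × 0.31 × 2.3×10⁻⁴ = 0.013547 m
Layer 5: 0.26 × 740 × 1.5×10⁻⁴ = 0.02886 m
Δh = 0.10920 + 0.049608 + 0.044919 + 0.013547 + 0.02886 = 0.246134 m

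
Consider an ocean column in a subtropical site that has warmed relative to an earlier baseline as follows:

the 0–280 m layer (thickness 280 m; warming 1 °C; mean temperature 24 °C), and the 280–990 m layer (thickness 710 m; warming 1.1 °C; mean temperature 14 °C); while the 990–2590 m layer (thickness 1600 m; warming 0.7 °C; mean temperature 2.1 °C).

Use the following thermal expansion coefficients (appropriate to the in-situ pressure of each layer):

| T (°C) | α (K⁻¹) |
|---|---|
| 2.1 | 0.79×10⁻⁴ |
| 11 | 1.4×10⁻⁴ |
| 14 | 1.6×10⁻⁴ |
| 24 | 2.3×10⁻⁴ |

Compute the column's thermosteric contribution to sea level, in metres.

Layer 1 at 24 °C → α = 2.3×10⁻⁴ K⁻¹
Layer 2 at 14 °C → α = 1.6×10⁻⁴ K⁻¹
Layer 3 at 2.1 °C → α = 0.79×10⁻⁴ K⁻¹
2.3×10⁻⁴ × 280 × 1 = 0.06440 m
710 × 1.1 × 1.6×10⁻⁴ = 0.12496 m
Layer 3: 0.7 × 0.79×10⁻⁴ × 1600 = 0.08848 m
Δh = 0.06440 + 0.12496 + 0.08848 = 0.27784 m

Δh ≈ 0.278 m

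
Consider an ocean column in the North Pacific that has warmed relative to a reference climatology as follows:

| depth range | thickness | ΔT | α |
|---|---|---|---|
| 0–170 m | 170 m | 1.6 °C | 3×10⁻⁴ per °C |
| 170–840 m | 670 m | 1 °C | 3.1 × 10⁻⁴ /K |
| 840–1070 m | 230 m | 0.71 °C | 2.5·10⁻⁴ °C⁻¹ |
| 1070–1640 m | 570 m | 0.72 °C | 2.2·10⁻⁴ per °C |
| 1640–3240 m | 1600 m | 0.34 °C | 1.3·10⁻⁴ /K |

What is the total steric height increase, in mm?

1.6 × 3×10⁻⁴ × 170 = 0.08160 m
170–840 m: 670 × 1 × 3.1×10⁻⁴ = 0.20770 m
Layer 3: 0.71 × 2.5×10⁻⁴ × 230 = 0.040825 m
Layer 4: 570 × 0.72 × 2.2×10⁻⁴ = 0.090288 m
Layer 5: 1.3×10⁻⁴ × 0.34 × 1600 = 0.07072 m
Δh = 0.08160 + 0.20770 + 0.040825 + 0.090288 + 0.07072 = 0.491133 m

Δh = 491 mm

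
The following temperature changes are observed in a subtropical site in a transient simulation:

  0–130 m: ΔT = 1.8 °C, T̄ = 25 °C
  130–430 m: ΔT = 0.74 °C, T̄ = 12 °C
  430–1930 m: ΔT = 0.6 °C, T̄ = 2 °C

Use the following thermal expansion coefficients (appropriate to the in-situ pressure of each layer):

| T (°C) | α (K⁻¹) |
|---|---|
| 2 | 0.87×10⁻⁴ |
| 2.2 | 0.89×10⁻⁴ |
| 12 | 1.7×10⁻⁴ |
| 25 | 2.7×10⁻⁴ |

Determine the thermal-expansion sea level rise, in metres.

0.18 m

Layer 1 at 25 °C → α = 2.7×10⁻⁴ K⁻¹
Layer 2 at 12 °C → α = 1.7×10⁻⁴ K⁻¹
Layer 3 at 2 °C → α = 0.87×10⁻⁴ K⁻¹
Layer 1: 2.7×10⁻⁴ × 1.8 × 130 = 0.06318 m
130–430 m: 300 × 0.74 × 1.7×10⁻⁴ = 0.03774 m
Layer 3: 0.6 × 0.87×10⁻⁴ × 1500 = 0.07830 m
Δh = 0.06318 + 0.03774 + 0.07830 = 0.17922 m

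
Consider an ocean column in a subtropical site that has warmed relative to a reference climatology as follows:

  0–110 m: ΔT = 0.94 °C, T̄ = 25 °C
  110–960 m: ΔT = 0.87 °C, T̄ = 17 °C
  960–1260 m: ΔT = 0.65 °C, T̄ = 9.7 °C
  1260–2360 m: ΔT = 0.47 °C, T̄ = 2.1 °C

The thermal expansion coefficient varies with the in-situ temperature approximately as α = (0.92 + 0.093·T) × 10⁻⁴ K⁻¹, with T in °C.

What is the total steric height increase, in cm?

about 31.2 cm

Layer 1: α = (0.92 + 0.093×25)×10⁻⁴ = 3.245×10⁻⁴ K⁻¹
Layer 2: α = (0.92 + 0.093×17)×10⁻⁴ = 2.501×10⁻⁴ K⁻¹
Layer 3: α = (0.92 + 0.093×9.7)×10⁻⁴ = 1.8221×10⁻⁴ K⁻¹
Layer 4: α = (0.92 + 0.093×2.1)×10⁻⁴ = 1.1153×10⁻⁴ K⁻¹
3.245×10⁻⁴ × 0.94 × 110 = 0.0335533 m
2.501×10⁻⁴ × 0.87 × 850 = 0.18494895 m
Layer 3: 300 × 1.8221×10⁻⁴ × 0.65 = 0.03553095 m
Layer 4: 1.1153×10⁻⁴ × 1100 × 0.47 = 0.05766101 m
Δh = 0.0335533 + 0.18494895 + 0.03553095 + 0.05766101 = 0.31169421 m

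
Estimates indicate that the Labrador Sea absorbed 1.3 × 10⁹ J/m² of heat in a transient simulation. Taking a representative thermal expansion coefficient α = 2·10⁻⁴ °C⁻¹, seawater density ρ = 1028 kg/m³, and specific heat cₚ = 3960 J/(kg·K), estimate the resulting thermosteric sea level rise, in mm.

about 63.9 mm

Δh = αQ/(ρcₚ) = 2×10⁻⁴ × 1.3×10⁹ / (1028 × 3960) ≈ 0.063868 m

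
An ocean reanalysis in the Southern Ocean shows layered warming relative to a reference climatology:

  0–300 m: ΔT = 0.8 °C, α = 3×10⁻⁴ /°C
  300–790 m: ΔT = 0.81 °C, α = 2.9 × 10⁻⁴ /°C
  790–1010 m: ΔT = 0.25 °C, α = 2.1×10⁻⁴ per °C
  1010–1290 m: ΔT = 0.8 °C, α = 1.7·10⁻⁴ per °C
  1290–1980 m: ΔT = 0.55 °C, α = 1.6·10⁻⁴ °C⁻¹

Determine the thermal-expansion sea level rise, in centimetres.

0–300 m: 300 × 0.8 × 3×10⁻⁴ = 0.07200 m
Layer 2: 490 × 2.9×10⁻⁴ × 0.81 = 0.115101 m
Layer 3: 220 × 2.1×10⁻⁴ × 0.25 = 0.01155 m
Layer 4: 1.7×10⁻⁴ × 0.8 × 280 = 0.03808 m
690 × 0.55 × 1.6×10⁻⁴ = 0.06072 m
Δh = 0.07200 + 0.115101 + 0.01155 + 0.03808 + 0.06072 = 0.297451 m

30 cm of thermosteric rise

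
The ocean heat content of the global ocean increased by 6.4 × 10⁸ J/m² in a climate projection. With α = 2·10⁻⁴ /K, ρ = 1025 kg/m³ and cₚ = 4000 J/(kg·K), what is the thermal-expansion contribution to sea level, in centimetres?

about 3.12 cm

Δh = αQ/(ρcₚ) = 2×10⁻⁴ × 6.4×10⁸ / (1025 × 4000) ≈ 0.03122 m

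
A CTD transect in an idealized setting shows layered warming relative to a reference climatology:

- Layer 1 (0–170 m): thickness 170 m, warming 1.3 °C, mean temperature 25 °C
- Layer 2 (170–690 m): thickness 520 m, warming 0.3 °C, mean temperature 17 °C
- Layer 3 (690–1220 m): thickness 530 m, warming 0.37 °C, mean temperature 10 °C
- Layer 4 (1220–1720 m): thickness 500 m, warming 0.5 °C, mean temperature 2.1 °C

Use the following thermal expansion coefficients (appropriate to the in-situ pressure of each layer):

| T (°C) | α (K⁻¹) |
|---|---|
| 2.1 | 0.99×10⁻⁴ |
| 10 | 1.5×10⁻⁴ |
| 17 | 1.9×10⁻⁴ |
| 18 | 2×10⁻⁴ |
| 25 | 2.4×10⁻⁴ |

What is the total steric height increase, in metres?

0.14 m

Layer 1 at 25 °C → α = 2.4×10⁻⁴ K⁻¹
Layer 2 at 17 °C → α = 1.9×10⁻⁴ K⁻¹
Layer 3 at 10 °C → α = 1.5×10⁻⁴ K⁻¹
Layer 4 at 2.1 °C → α = 0.99×10⁻⁴ K⁻¹
Layer 1: 1.3 × 2.4×10⁻⁴ × 170 = 0.05304 m
520 × 1.9×10⁻⁴ × 0.3 = 0.02964 m
1.5×10⁻⁴ × 530 × 0.37 = 0.029415 m
Layer 4: 0.5 × 500 × 0.99×10⁻⁴ = 0.02475 m
Δh = 0.05304 + 0.02964 + 0.029415 + 0.02475 = 0.136845 m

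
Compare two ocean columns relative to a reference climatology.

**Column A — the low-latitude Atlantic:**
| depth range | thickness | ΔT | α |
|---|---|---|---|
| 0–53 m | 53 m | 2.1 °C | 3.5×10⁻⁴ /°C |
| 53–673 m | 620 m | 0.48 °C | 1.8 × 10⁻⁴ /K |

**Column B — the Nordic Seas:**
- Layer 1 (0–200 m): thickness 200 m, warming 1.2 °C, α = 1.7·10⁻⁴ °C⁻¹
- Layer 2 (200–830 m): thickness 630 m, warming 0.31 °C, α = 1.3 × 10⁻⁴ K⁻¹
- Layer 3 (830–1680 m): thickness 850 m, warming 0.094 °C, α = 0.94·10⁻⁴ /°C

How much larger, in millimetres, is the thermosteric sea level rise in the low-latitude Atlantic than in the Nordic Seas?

Δh_A − Δh_B ≈ 19 mm

A Layer 1: 2.1 × 3.5×10⁻⁴ × 53 = 0.038955 m
A 1.8×10⁻⁴ × 0.48 × 620 = 0.053568 m
A total: 0.092523 m
B 1.2 × 200 × 1.7×10⁻⁴ = 0.04080 m
B 630 × 1.3×10⁻⁴ × 0.31 = 0.025389 m
B 830–1680 m: 850 × 0.094 × 0.94×10⁻⁴ = 0.0075106 m
B total: 0.0736996 m
Difference: 0.092523 − 0.0736996 = 0.0188234 m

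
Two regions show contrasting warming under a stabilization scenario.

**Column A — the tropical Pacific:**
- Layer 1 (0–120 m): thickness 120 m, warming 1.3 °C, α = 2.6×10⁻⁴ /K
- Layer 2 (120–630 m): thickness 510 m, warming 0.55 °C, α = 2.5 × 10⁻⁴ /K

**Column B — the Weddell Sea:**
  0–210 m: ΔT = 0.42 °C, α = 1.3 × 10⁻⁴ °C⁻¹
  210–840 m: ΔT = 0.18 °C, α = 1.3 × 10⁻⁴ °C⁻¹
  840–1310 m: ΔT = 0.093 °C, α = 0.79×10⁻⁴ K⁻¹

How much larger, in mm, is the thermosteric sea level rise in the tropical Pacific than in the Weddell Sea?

Δh_A − Δh_B ≈ 81.0 mm

A 120 × 1.3 × 2.6×10⁻⁴ = 0.04056 m
A 120–630 m: 0.55 × 2.5×10⁻⁴ × 510 = 0.070125 m
A total: 0.110685 m
B Layer 1: 210 × 1.3×10⁻⁴ × 0.42 = 0.011466 m
B Layer 2: 630 × 0.18 × 1.3×10⁻⁴ = 0.014742 m
B 840–1310 m: 470 × 0.093 × 0.79×10⁻⁴ = 0.00345309 m
B total: 0.02966109 m
Difference: 0.110685 − 0.02966109 = 0.08102391 m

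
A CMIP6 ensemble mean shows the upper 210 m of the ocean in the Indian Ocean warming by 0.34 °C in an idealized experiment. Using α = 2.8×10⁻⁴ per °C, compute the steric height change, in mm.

Δh = αΔT·H = 2.8×10⁻⁴ × 0.34 × 210 = 0.019992 m

20.0 mm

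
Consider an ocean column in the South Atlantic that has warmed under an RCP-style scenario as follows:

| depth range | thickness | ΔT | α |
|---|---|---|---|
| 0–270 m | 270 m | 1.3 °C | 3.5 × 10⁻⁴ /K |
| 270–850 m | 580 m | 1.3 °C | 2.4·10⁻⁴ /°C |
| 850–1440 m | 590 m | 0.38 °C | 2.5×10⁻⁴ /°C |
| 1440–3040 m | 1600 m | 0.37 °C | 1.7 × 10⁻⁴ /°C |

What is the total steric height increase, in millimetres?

1.3 × 270 × 3.5×10⁻⁴ = 0.12285 m
270–850 m: 580 × 2.4×10⁻⁴ × 1.3 = 0.18096 m
Layer 3: 590 × 0.38 × 2.5×10⁻⁴ = 0.05605 m
0.37 × 1.7×10⁻⁴ × 1600 = 0.10064 m
Δh = 0.12285 + 0.18096 + 0.05605 + 0.10064 = 0.46050 m

461 mm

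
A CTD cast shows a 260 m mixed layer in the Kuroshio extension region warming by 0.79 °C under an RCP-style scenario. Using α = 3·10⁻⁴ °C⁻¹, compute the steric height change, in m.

Δh = αΔT·H = 3×10⁻⁴ × 0.79 × 260 = 0.06162 m

0.062 m of thermosteric rise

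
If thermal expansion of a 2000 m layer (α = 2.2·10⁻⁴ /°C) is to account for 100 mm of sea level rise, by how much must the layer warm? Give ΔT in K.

ΔT = Δh/(αH) = 0.1 / (2.2×10⁻⁴ × 2000) ≈ 0.2273 K

about 0.227 K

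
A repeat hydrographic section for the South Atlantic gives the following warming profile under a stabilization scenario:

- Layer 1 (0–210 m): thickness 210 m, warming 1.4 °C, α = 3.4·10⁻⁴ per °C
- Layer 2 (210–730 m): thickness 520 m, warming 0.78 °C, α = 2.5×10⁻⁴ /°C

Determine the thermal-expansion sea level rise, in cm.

20 cm

1.4 × 3.4×10⁻⁴ × 210 = 0.09996 m
0.78 × 520 × 2.5×10⁻⁴ = 0.10140 m
Δh = 0.09996 + 0.10140 = 0.20136 m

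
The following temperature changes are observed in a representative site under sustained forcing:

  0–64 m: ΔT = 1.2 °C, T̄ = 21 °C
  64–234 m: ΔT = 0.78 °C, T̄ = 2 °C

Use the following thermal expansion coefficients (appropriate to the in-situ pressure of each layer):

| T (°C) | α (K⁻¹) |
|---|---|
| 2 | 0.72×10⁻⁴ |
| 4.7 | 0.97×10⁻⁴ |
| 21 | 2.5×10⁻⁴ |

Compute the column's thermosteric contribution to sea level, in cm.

Layer 1 at 21 °C → α = 2.5×10⁻⁴ K⁻¹
Layer 2 at 2 °C → α = 0.72×10⁻⁴ K⁻¹
Layer 1: 2.5×10⁻⁴ × 1.2 × 64 = 0.01920 m
Layer 2: 0.72×10⁻⁴ × 170 × 0.78 = 0.0095472 m
Δh = 0.01920 + 0.0095472 = 0.0287472 m

about 2.9 cm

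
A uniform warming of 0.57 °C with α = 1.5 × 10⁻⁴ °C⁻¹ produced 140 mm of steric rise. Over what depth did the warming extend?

H ≈ 1600 m

H = Δh/(αΔT) = 0.14 / (1.5×10⁻⁴ × 0.57) ≈ 1637 m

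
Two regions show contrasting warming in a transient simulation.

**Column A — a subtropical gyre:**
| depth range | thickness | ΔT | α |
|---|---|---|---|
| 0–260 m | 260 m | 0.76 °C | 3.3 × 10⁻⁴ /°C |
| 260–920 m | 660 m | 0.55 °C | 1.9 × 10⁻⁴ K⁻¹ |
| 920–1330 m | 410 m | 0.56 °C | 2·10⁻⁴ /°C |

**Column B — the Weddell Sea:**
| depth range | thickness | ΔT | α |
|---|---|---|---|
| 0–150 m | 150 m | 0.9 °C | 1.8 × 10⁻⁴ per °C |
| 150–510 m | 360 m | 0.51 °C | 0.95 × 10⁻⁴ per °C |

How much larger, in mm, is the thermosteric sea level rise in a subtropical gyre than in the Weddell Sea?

140 mm

A 3.3×10⁻⁴ × 260 × 0.76 = 0.065208 m
A Layer 2: 660 × 0.55 × 1.9×10⁻⁴ = 0.06897 m
A Layer 3: 2×10⁻⁴ × 0.56 × 410 = 0.04592 m
A total: 0.180098 m
B 0.9 × 1.8×10⁻⁴ × 150 = 0.02430 m
B 150–510 m: 0.51 × 0.95×10⁻⁴ × 360 = 0.017442 m
B total: 0.041742 m
Difference: 0.180098 − 0.041742 = 0.138356 m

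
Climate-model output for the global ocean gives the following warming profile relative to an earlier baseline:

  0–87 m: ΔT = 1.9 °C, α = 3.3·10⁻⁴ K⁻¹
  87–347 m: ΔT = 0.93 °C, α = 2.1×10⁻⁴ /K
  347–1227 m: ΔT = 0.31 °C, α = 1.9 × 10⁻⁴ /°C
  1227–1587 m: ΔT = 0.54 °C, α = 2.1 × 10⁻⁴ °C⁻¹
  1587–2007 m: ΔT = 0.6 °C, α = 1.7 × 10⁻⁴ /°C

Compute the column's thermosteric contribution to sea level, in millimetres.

241 mm

0–87 m: 87 × 3.3×10⁻⁴ × 1.9 = 0.054549 m
87–347 m: 260 × 2.1×10⁻⁴ × 0.93 = 0.050778 m
880 × 1.9×10⁻⁴ × 0.31 = 0.051832 m
1227–1587 m: 2.1×10⁻⁴ × 0.54 × 360 = 0.040824 m
0.6 × 420 × 1.7×10⁻⁴ = 0.04284 m
Δh = 0.054549 + 0.050778 + 0.051832 + 0.040824 + 0.04284 = 0.240823 m ≈ 241 mm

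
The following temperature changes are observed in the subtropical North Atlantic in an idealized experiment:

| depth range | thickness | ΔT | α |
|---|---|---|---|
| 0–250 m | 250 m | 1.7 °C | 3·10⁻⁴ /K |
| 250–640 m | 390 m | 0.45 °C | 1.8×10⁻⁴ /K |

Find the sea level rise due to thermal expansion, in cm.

15.9 cm of thermosteric rise

0–250 m: 1.7 × 250 × 3×10⁻⁴ = 0.12750 m
Layer 2: 1.8×10⁻⁴ × 390 × 0.45 = 0.03159 m
Δh = 0.12750 + 0.03159 = 0.15909 m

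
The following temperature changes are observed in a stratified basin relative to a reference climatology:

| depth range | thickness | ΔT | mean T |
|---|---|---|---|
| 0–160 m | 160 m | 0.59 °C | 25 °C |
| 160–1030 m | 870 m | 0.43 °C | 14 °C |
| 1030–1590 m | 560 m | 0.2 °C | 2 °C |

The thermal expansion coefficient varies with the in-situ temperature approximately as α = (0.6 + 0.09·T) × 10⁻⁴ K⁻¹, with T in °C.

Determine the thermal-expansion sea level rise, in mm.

Δh ≈ 110 mm

Layer 1: α = (0.6 + 0.09×25)×10⁻⁴ = 2.85×10⁻⁴ K⁻¹
Layer 2: α = (0.6 + 0.09×14)×10⁻⁴ = 1.86×10⁻⁴ K⁻¹
Layer 3: α = (0.6 + 0.09×2)×10⁻⁴ = 0.78×10⁻⁴ K⁻¹
0–160 m: 2.85×10⁻⁴ × 160 × 0.59 = 0.026904 m
Layer 2: 1.86×10⁻⁴ × 0.43 × 870 = 0.0695826 m
0.2 × 560 × 0.78×10⁻⁴ = 0.008736 m
Δh = 0.026904 + 0.0695826 + 0.008736 = 0.1052226 m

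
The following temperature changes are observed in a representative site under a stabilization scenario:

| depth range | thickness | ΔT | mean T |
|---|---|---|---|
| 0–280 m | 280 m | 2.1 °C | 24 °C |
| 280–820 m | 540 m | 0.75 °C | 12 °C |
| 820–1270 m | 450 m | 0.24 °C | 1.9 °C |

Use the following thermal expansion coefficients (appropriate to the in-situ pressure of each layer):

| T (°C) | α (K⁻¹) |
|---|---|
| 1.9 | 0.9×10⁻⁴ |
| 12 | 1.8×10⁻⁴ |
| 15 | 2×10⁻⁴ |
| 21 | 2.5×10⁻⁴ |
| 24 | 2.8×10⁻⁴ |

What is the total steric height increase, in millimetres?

Layer 1 at 24 °C → α = 2.8×10⁻⁴ K⁻¹
Layer 2 at 12 °C → α = 1.8×10⁻⁴ K⁻¹
Layer 3 at 1.9 °C → α = 0.9×10⁻⁴ K⁻¹
2.1 × 2.8×10⁻⁴ × 280 = 0.16464 m
540 × 0.75 × 1.8×10⁻⁴ = 0.07290 m
Layer 3: 0.24 × 0.9×10⁻⁴ × 450 = 0.00972 m
Δh = 0.16464 + 0.07290 + 0.00972 = 0.24726 m ≈ 250 mm

250 mm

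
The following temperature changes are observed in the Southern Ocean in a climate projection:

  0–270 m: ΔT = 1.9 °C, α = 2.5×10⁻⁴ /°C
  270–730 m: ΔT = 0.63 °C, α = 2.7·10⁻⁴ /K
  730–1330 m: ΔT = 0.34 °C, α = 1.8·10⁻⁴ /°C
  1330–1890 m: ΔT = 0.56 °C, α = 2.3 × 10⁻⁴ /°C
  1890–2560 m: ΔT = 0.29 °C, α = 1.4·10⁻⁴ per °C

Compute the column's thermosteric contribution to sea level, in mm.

Δh = 340 mm

Layer 1: 1.9 × 270 × 2.5×10⁻⁴ = 0.12825 m
270–730 m: 460 × 0.63 × 2.7×10⁻⁴ = 0.078246 m
730–1330 m: 600 × 0.34 × 1.8×10⁻⁴ = 0.03672 m
Layer 4: 560 × 2.3×10⁻⁴ × 0.56 = 0.072128 m
1890–2560 m: 0.29 × 1.4×10⁻⁴ × 670 = 0.027202 m
Δh = 0.12825 + 0.078246 + 0.03672 + 0.072128 + 0.027202 = 0.342546 m ≈ 340 mm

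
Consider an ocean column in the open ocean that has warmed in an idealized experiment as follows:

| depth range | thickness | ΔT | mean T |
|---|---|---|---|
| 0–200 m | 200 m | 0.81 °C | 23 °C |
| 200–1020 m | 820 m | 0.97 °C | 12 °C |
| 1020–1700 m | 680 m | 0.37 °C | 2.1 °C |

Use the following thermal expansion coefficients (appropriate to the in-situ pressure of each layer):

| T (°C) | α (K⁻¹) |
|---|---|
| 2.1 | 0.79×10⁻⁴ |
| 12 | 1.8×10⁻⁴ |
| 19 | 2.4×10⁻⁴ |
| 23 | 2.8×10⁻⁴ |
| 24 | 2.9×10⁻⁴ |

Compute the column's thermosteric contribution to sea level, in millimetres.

Layer 1 at 23 °C → α = 2.8×10⁻⁴ K⁻¹
Layer 2 at 12 °C → α = 1.8×10⁻⁴ K⁻¹
Layer 3 at 2.1 °C → α = 0.79×10⁻⁴ K⁻¹
0–200 m: 0.81 × 2.8×10⁻⁴ × 200 = 0.04536 m
Layer 2: 0.97 × 820 × 1.8×10⁻⁴ = 0.143172 m
0.37 × 680 × 0.79×10⁻⁴ = 0.0198764 m
Δh = 0.04536 + 0.143172 + 0.0198764 = 0.2084084 m

about 208 mm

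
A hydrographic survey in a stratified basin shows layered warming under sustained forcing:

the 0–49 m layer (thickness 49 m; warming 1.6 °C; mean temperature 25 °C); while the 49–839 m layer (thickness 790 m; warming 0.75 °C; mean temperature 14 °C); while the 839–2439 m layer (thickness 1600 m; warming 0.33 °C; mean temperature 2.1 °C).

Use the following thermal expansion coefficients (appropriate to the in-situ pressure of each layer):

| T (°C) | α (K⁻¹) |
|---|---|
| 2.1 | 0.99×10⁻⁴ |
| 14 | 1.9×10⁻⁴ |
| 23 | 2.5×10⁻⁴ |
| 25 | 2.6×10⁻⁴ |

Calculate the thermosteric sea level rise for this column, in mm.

about 190 mm

Layer 1 at 25 °C → α = 2.6×10⁻⁴ K⁻¹
Layer 2 at 14 °C → α = 1.9×10⁻⁴ K⁻¹
Layer 3 at 2.1 °C → α = 0.99×10⁻⁴ K⁻¹
2.6×10⁻⁴ × 49 × 1.6 = 0.020384 m
49–839 m: 790 × 0.75 × 1.9×10⁻⁴ = 0.112575 m
839–2439 m: 0.33 × 0.99×10⁻⁴ × 1600 = 0.052272 m
Δh = 0.020384 + 0.112575 + 0.052272 = 0.185231 m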